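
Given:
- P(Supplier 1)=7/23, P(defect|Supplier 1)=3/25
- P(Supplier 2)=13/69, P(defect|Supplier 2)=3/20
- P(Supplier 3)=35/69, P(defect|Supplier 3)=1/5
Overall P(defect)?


P(B) = Σ P(B|Aᵢ)×P(Aᵢ)
  3/25×7/23 = 21/575
  3/20×13/69 = 13/460
  1/5×35/69 = 7/69
Sum = 1147/6900

P(defect) = 1147/6900 ≈ 16.62%


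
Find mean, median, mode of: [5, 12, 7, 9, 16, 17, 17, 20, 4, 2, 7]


Sorted: [2, 4, 5, 7, 7, 9, 12, 16, 17, 17, 20]
Mean = 116/11
Median = 9
Freq: {5: 1, 12: 1, 7: 2, 9: 1, 16: 1, 17: 2, 20: 1, 4: 1, 2: 1}
Mode: [7, 17]

Mean=116/11, Median=9, Mode=[7, 17]


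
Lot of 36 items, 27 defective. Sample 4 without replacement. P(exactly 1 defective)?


Hypergeometric: C(27,1)×C(9,3)/C(36,4)
= 27×84/58905 = 36/935

P(X=1) = 36/935 ≈ 3.85%


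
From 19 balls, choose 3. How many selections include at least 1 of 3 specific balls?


Complement: C(19,3) - C(16,3) = 969 - 560 = 409

409


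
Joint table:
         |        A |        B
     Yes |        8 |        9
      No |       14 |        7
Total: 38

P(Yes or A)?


P(Yes∨A) = P(Yes) + P(A) - P(Yes∧A)
= (17 + 22 - 8)/38 = 31/38

P = 31/38 ≈ 81.58%


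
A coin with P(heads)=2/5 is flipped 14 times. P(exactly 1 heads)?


Binomial: P(X=1) = C(14,1)×p^1×(1-p)^13
= 14 × 2/5 × 1594323/1220703125 = 44641044/6103515625

P(X=1) = 44641044/6103515625 ≈ 0.73%


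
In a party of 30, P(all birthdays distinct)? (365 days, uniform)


P(all different) = Π(365-i)/365 for i=0..29
= (365/365)×(364/365)×...×(336/365)
= 0.293684

P ≈ 0.2937 ≈ 29.37%


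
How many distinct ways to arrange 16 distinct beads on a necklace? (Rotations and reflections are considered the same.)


Free circular arrangements: rotations and reflections both identified.
(n-1)!/2 = 15!/2 = 1307674368000/2 = 653837184000

653837184000


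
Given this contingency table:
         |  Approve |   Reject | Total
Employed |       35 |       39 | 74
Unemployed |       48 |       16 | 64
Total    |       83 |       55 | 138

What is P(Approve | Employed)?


P(Approve | Employed) = 35/(35+39) = 35/74

P(Approve|Employed) = 35/74 ≈ 47.30%


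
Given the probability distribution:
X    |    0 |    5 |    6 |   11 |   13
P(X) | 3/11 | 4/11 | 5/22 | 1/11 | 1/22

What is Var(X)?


E[X] = 105/22
E[X²] = 791/22
Var(X) = E[X²] - (E[X])² = 791/22 - 11025/484 = 6377/484

Var(X) = 6377/484 ≈ 13.1756


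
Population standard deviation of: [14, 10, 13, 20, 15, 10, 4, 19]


Mean = 105/8
  (14-105/8)²=49/64
  (10-105/8)²=625/64
  (13-105/8)²=1/64
  (20-105/8)²=3025/64
  (15-105/8)²=225/64
  (10-105/8)²=625/64
  (4-105/8)²=5329/64
  (19-105/8)²=2209/64
Σ(x-μ)² = 1511/8
σ² = (1511/8)/8 = 1511/64

σ = √(1511/64) ≈ 4.8589


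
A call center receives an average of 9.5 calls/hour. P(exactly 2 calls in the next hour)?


Poisson(λ=9.5): P(X=2) = e^(-λ)×λ^k/k!
= e^(-9.5) × 9.5^2 / 2!
≈ 7.485182989e-05 × 90.25 / 2 ≈ 0.003378

P(X=2) ≈ 0.003378 ≈ 0.34%


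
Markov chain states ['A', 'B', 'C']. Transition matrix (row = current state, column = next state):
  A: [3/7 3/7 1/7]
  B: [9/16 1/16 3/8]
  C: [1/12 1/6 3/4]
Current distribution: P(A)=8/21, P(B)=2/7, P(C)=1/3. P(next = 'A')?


P(next=A) = Σᵢ P(now=i)×P(i→A)
= 8/21×3/7 + 2/7×9/16 + 1/3×1/12
= 8/49 + 9/56 + 1/36 = 1241/3528

P = 1241/3528 ≈ 0.3518


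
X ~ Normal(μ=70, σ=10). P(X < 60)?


z = (60-70)/10 = -1.0
P(Z < -1.0) = 0.1587

P(X < 60) ≈ 0.1587


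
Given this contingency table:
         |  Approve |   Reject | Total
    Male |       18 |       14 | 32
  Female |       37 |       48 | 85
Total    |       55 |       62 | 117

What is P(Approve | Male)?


P(Approve | Male) = 18/(18+14) = 18/32 = 9/16

P(Approve|Male) = 9/16 ≈ 56.25%


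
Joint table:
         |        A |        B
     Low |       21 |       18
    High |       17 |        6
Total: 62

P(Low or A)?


P(Low∨A) = P(Low) + P(A) - P(Low∧A)
= (39 + 38 - 21)/62 = 56/62 = 28/31

P = 28/31 ≈ 90.32%


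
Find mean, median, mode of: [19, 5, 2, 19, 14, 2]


Sorted: [2, 2, 5, 14, 19, 19]
Mean = 61/6
Median = 19/2
Freq: {19: 2, 5: 1, 2: 2, 14: 1}
Mode: [2, 19]

Mean=61/6, Median=19/2, Mode=[2, 19]


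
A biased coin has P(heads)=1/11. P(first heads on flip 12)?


Geometric: P(X=12) = (1-p)^(k-1)×p = (10/11)^11×1/11 = 100000000000/3138428376721

P(X=12) = 100000000000/3138428376721 ≈ 3.19%


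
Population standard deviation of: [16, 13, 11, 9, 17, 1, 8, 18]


Mean = 93/8
  (16-93/8)²=1225/64
  (13-93/8)²=121/64
  (11-93/8)²=25/64
  (9-93/8)²=441/64
  (17-93/8)²=1849/64
  (1-93/8)²=7225/64
  (8-93/8)²=841/64
  (18-93/8)²=2601/64
Σ(x-μ)² = 1791/8
σ² = (1791/8)/8 = 1791/64

σ = √(1791/64) ≈ 5.2900


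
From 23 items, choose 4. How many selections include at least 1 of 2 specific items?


Complement: C(23,4) - C(21,4) = 8855 - 5985 = 2870

2870


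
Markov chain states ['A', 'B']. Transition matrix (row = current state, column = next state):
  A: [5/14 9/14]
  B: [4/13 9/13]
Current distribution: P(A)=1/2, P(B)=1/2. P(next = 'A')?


P(next=A) = Σᵢ P(now=i)×P(i→A)
= 1/2×5/14 + 1/2×4/13
= 5/28 + 2/13 = 121/364

P = 121/364 ≈ 0.3324


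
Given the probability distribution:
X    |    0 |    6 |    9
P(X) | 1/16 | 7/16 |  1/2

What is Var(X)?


E[X] = 57/8
E[X²] = 225/4
Var(X) = E[X²] - (E[X])² = 225/4 - 3249/64 = 351/64

Var(X) = 351/64 ≈ 5.4844


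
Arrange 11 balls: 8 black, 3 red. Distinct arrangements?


11!/(8!×3!) = 165

165


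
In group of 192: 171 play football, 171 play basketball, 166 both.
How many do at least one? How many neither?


|A∪B| = 171+171-166 = 176
Neither = 192-176 = 16

At least one: 176; Neither: 16


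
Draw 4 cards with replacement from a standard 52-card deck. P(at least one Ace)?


P(not a Ace) = 48/52 = 12/13
P(none in 4 draws) = (12/13)^4 = 20736/28561
P(≥1 Ace) = 1 - 20736/28561 = 7825/28561

P = 7825/28561 ≈ 27.40%


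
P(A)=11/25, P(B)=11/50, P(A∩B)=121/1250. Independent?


P(A)×P(B) = 121/1250
P(A∩B) = 121/1250
Equal ✓ → Independent

Yes, independent


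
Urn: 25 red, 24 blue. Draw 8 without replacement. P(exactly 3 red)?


Hypergeometric: C(25,3)×C(24,5)/C(49,8)
= 2300×42504/450978066 = 9200/42441

P(X=3) = 9200/42441 ≈ 21.68%


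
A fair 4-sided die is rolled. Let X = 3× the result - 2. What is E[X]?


E[die] = (1+4)/2 = 5/2
E[X] = 3×5/2 - 2 = 11/2

E[X] = 11/2


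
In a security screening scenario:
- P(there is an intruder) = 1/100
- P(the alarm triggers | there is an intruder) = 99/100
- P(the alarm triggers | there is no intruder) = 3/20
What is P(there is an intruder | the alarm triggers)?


Using Bayes' theorem:
P(A|B) = P(B|A)·P(A) / P(B)

P(the alarm triggers) = 99/100 × 1/100 + 3/20 × 99/100
= 99/10000 + 297/2000 = 99/625

P(there is an intruder|the alarm triggers) = (99/10000) / (99/625) = 1/16

P(there is an intruder|the alarm triggers) = 1/16 ≈ 6.25%


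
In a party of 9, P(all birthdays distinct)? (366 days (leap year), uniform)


P(all different) = Π(366-i)/366 for i=0..8
= (366/366)×(365/366)×...×(358/366)
= 0.905624

P ≈ 0.9056 ≈ 90.56%


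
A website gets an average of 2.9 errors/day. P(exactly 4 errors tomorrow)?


Poisson(λ=2.9): P(X=4) = e^(-λ)×λ^k/k!
= e^(-2.9) × 2.9^4 / 4!
≈ 0.05502322006 × 70.7281 / 24 ≈ 0.162154

P(X=4) ≈ 0.162154 ≈ 16.22%


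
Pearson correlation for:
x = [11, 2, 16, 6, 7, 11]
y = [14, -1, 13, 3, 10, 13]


n=6, Σx=53, Σy=52, Σxy=591, Σx²=587, Σy²=644
r = (6×591 - 53×52)/√((6×587 - 53²)(6×644 - 52²))
= 790/√(713×1160) = 790/√827080 ≈ 790/909.4394 ≈ 0.8687

r ≈ 0.8687


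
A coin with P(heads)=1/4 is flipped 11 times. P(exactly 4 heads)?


Binomial: P(X=4) = C(11,4)×p^4×(1-p)^7
= 330 × 1/256 × 2187/16384 = 360855/2097152

P(X=4) = 360855/2097152 ≈ 17.21%


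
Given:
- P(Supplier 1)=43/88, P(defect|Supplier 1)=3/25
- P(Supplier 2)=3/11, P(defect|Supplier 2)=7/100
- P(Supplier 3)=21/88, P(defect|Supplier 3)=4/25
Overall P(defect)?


P(B) = Σ P(B|Aᵢ)×P(Aᵢ)
  3/25×43/88 = 129/2200
  7/100×3/11 = 21/1100
  4/25×21/88 = 21/550
Sum = 51/440

P(defect) = 51/440 ≈ 11.59%


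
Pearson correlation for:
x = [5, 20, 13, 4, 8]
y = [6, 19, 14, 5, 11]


n=5, Σx=50, Σy=55, Σxy=700, Σx²=674, Σy²=739
r = (5×700 - 50×55)/√((5×674 - 50²)(5×739 - 55²))
= 750/√(870×670) = 750/√582900 ≈ 750/763.4789 ≈ 0.9823

r ≈ 0.9823


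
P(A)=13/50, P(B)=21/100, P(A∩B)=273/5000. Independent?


P(A)×P(B) = 273/5000
P(A∩B) = 273/5000
Equal ✓ → Independent

Yes, independent


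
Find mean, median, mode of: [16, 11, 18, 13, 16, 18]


Sorted: [11, 13, 16, 16, 18, 18]
Mean = 92/6 = 46/3
Median = 16
Freq: {16: 2, 11: 1, 18: 2, 13: 1}
Mode: [16, 18]

Mean=46/3, Median=16, Mode=[16, 18]


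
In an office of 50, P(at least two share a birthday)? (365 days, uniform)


P(all different) = Π(365-i)/365 for i=0..49
= 0.029626
P(match) = 1 - 0.029626 = 0.970374

P ≈ 0.9704 ≈ 97.04%


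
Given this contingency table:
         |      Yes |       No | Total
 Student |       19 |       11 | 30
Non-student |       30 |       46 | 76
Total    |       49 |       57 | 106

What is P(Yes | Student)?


P(Yes | Student) = 19/(19+11) = 19/30

P(Yes|Student) = 19/30 ≈ 63.33%


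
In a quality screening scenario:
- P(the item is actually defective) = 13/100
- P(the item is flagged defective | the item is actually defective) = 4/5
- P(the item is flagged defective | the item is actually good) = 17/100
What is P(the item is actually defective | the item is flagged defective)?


Using Bayes' theorem:
P(A|B) = P(B|A)·P(A) / P(B)

P(the item is flagged defective) = 4/5 × 13/100 + 17/100 × 87/100
= 13/125 + 1479/10000 = 2519/10000

P(the item is actually defective|the item is flagged defective) = (13/125) / (2519/10000) = 1040/2519

P(the item is actually defective|the item is flagged defective) = 1040/2519 ≈ 41.29%


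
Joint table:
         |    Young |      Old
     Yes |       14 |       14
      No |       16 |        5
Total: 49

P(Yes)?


P(Yes) = (14+14)/49 = 28/49 = 4/7

P(Yes) = 4/7 ≈ 57.14%


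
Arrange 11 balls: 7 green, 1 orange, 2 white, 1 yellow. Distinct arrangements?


11!/(7!×1!×2!×1!) = 3960

3960


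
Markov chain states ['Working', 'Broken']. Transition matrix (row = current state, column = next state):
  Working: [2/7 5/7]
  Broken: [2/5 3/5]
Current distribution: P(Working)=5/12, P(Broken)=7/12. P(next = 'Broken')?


P(next=Broken) = Σᵢ P(now=i)×P(i→Broken)
= 5/12×5/7 + 7/12×3/5
= 25/84 + 7/20 = 68/105

P = 68/105 ≈ 0.6476


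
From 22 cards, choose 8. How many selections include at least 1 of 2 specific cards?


Complement: C(22,8) - C(20,8) = 319770 - 125970 = 193800

193800


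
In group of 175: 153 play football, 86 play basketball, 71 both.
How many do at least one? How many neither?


|A∪B| = 153+86-71 = 168
Neither = 175-168 = 7

At least one: 168; Neither: 7


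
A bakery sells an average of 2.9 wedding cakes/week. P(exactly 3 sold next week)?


Poisson(λ=2.9): P(X=3) = e^(-λ)×λ^k/k!
= e^(-2.9) × 2.9^3 / 3!
≈ 0.05502322006 × 24.389 / 6 ≈ 0.223660

P(X=3) ≈ 0.223660 ≈ 22.37%


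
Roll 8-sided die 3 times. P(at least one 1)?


P(no 1)^3 = (7/8)^3 = 343/512
P(≥1) = 1 - 343/512 = 169/512

P = 169/512 ≈ 33.01%


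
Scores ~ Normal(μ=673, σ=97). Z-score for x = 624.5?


z = (x - μ)/σ = (624.5 - 673)/97 = -0.5

z = -0.5


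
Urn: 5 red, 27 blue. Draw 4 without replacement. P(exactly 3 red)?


Hypergeometric: C(5,3)×C(27,1)/C(32,4)
= 10×27/35960 = 27/3596

P(X=3) = 27/3596 ≈ 0.75%


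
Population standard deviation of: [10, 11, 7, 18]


Mean = 46/4 = 23/2
  (10-23/2)²=9/4
  (11-23/2)²=1/4
  (7-23/2)²=81/4
  (18-23/2)²=169/4
Σ(x-μ)² = 65
σ² = 65/4

σ = √(65/4) ≈ 4.0311


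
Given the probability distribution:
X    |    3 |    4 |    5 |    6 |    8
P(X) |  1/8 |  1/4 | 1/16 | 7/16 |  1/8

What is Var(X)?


E[X] = 85/16
E[X²] = 487/16
Var(X) = E[X²] - (E[X])² = 487/16 - 7225/256 = 567/256

Var(X) = 567/256 ≈ 2.2148


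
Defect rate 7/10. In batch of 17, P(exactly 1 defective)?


Binomial: P(X=1) = C(17,1)×p^1×(1-p)^16
= 17 × 7/10 × 43046721/10000000000000000 = 5122559799/100000000000000000

P(X=1) = 5122559799/100000000000000000 ≈ 0.00%


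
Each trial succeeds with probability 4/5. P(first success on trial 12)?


Geometric: P(X=12) = (1-p)^(k-1)×p = (1/5)^11×4/5 = 4/244140625

P(X=12) = 4/244140625 ≈ 0.00%


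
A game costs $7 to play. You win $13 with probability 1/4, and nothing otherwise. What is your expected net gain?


E[gain] = (13-7)×1/4 + (-7)×3/4
= 3/2 - 21/4 = -15/4

Expected net gain = $-15/4 ≈ $-3.75


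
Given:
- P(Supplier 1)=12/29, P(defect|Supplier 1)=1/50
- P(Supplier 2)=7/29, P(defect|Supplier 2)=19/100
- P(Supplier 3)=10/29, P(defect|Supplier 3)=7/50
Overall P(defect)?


P(B) = Σ P(B|Aᵢ)×P(Aᵢ)
  1/50×12/29 = 6/725
  19/100×7/29 = 133/2900
  7/50×10/29 = 7/145
Sum = 297/2900

P(defect) = 297/2900 ≈ 10.24%


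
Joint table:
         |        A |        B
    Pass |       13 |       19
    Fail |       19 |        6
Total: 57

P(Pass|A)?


P(Pass|A) = 13/(13+19) = 13/32

P = 13/32 ≈ 40.62%


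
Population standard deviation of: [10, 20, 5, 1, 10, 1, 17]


Mean = 64/7
  (10-64/7)²=36/49
  (20-64/7)²=5776/49
  (5-64/7)²=841/49
  (1-64/7)²=3249/49
  (10-64/7)²=36/49
  (1-64/7)²=3249/49
  (17-64/7)²=3025/49
Σ(x-μ)² = 2316/7
σ² = (2316/7)/7 = 2316/49

σ = √(2316/49) ≈ 6.8750


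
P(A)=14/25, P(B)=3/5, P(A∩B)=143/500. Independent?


P(A)×P(B) = 42/125
P(A∩B) = 143/500
Not equal → NOT independent

No, not independent


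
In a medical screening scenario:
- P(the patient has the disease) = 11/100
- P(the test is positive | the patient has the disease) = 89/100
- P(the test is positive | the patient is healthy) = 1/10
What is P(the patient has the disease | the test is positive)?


Using Bayes' theorem:
P(A|B) = P(B|A)·P(A) / P(B)

P(the test is positive) = 89/100 × 11/100 + 1/10 × 89/100
= 979/10000 + 89/1000 = 1869/10000

P(the patient has the disease|the test is positive) = (979/10000) / (1869/10000) = 11/21

P(the patient has the disease|the test is positive) = 11/21 ≈ 52.38%


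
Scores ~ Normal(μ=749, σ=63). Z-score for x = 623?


z = (x - μ)/σ = (623 - 749)/63 = -2.0

z = -2.0


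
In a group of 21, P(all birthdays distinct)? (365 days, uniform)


P(all different) = Π(365-i)/365 for i=0..20
= (365/365)×(364/365)×...×(345/365)
= 0.556312

P ≈ 0.5563 ≈ 55.63%


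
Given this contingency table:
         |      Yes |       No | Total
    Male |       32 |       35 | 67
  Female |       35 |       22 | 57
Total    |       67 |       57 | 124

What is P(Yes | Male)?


P(Yes | Male) = 32/(32+35) = 32/67

P(Yes|Male) = 32/67 ≈ 47.76%


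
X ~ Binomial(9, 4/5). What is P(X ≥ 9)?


P(X ≥ 9) = Σ P(X=i) for i=9..9
P(X=9) = 262144/1953125
Sum = 262144/1953125

P(X ≥ 9) = 262144/1953125 ≈ 13.42%


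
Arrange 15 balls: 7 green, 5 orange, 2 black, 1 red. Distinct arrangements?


15!/(7!×5!×2!×1!) = 1081080

1081080


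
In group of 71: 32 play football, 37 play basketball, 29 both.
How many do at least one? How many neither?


|A∪B| = 32+37-29 = 40
Neither = 71-40 = 31

At least one: 40; Neither: 31


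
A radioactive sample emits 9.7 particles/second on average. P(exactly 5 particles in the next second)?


Poisson(λ=9.7): P(X=5) = e^(-λ)×λ^k/k!
= e^(-9.7) × 9.7^5 / 5!
≈ 6.128349505e-05 × 85873.40257 / 120 ≈ 0.043855

P(X=5) ≈ 0.043855 ≈ 4.39%


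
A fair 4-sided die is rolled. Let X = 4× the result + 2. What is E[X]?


E[die] = (1+4)/2 = 5/2
E[X] = 4×5/2 + 2 = 12

E[X] = 12


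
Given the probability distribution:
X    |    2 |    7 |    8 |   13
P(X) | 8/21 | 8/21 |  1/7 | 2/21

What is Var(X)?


E[X] = 122/21
E[X²] = 318/7
Var(X) = E[X²] - (E[X])² = 318/7 - 14884/441 = 5150/441

Var(X) = 5150/441 ≈ 11.6780


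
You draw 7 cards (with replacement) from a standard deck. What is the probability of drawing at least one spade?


P(not a spade) = 39/52 = 3/4
P(none in 7 draws) = (3/4)^7 = 2187/16384
P(≥1 spade) = 1 - 2187/16384 = 14197/16384

P = 14197/16384 ≈ 86.65%


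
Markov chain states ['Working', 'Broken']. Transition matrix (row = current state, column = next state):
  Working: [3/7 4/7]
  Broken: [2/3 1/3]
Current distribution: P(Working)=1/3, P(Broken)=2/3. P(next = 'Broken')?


P(next=Broken) = Σᵢ P(now=i)×P(i→Broken)
= 1/3×4/7 + 2/3×1/3
= 4/21 + 2/9 = 26/63

P = 26/63 ≈ 0.4127


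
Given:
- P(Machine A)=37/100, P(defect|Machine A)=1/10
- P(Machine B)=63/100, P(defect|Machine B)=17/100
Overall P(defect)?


P(B) = Σ P(B|Aᵢ)×P(Aᵢ)
  1/10×37/100 = 37/1000
  17/100×63/100 = 1071/10000
Sum = 1441/10000

P(defect) = 1441/10000 ≈ 14.41%


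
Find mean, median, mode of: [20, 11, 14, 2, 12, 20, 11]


Sorted: [2, 11, 11, 12, 14, 20, 20]
Mean = 90/7
Median = 12
Freq: {20: 2, 11: 2, 14: 1, 2: 1, 12: 1}
Mode: [11, 20]

Mean=90/7, Median=12, Mode=[11, 20]


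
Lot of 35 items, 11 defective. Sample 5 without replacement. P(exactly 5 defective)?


Hypergeometric: C(11,5)×C(24,0)/C(35,5)
= 462×1/324632 = 3/2108

P(X=5) = 3/2108 ≈ 0.14%


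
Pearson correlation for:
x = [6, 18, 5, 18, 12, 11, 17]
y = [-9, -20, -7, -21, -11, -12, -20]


n=7, Σx=87, Σy=-100, Σxy=-1431, Σx²=1263, Σy²=1636
r = (7×(-1431) - 87×(-100))/√((7×1263 - 87²)(7×1636 - (-100)²))
= -1317/√(1272×1452) = -1317/√1846944 ≈ -1317/1359.0232 ≈ -0.9691

r ≈ -0.9691


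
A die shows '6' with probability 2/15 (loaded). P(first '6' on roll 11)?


Geometric: P(X=11) = (1-p)^(k-1)×p = (13/15)^10×2/15 = 275716983698/8649755859375

P(X=11) = 275716983698/8649755859375 ≈ 3.19%


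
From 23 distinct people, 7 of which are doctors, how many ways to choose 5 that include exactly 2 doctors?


Choose 2 of the 7 doctors and 3 of the other 16 people:
C(7,2)×C(16,3) = 21×560 = 11760

11760


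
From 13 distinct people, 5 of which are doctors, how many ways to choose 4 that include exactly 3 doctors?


Choose 3 of the 5 doctors and 1 of the other 8 people:
C(5,3)×C(8,1) = 10×8 = 80

80


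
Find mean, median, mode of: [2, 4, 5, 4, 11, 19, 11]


Sorted: [2, 4, 4, 5, 11, 11, 19]
Mean = 56/7 = 8
Median = 5
Freq: {2: 1, 4: 2, 5: 1, 11: 2, 19: 1}
Mode: [4, 11]

Mean=8, Median=5, Mode=[4, 11]


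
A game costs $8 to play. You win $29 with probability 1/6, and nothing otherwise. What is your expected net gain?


E[gain] = (29-8)×1/6 + (-8)×5/6
= 7/2 - 20/3 = -19/6

Expected net gain = $-19/6 ≈ $-3.17


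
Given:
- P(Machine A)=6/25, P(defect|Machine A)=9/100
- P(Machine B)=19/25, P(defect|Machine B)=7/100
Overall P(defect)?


P(B) = Σ P(B|Aᵢ)×P(Aᵢ)
  9/100×6/25 = 27/1250
  7/100×19/25 = 133/2500
Sum = 187/2500

P(defect) = 187/2500 ≈ 7.48%


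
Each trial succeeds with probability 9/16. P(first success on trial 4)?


Geometric: P(X=4) = (1-p)^(k-1)×p = (7/16)^3×9/16 = 3087/65536

P(X=4) = 3087/65536 ≈ 4.71%


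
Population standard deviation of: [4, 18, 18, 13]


Mean = 53/4
  (4-53/4)²=1369/16
  (18-53/4)²=361/16
  (18-53/4)²=361/16
  (13-53/4)²=1/16
Σ(x-μ)² = 523/4
σ² = (523/4)/4 = 523/16

σ = √(523/16) ≈ 5.7173


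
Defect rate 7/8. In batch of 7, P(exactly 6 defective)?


Binomial: P(X=6) = C(7,6)×p^6×(1-p)^1
= 7 × 117649/262144 × 1/8 = 823543/2097152

P(X=6) = 823543/2097152 ≈ 39.27%


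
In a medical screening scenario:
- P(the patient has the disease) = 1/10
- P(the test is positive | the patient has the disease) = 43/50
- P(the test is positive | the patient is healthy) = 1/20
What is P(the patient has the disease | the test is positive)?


Using Bayes' theorem:
P(A|B) = P(B|A)·P(A) / P(B)

P(the test is positive) = 43/50 × 1/10 + 1/20 × 9/10
= 43/500 + 9/200 = 131/1000

P(the patient has the disease|the test is positive) = (43/500) / (131/1000) = 86/131

P(the patient has the disease|the test is positive) = 86/131 ≈ 65.65%


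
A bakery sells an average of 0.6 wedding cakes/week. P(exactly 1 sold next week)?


Poisson(λ=0.6): P(X=1) = e^(-λ)×λ^k/k!
= e^(-0.6) × 0.6^1 / 1!
≈ 0.5488116361 × 0.6 / 1 ≈ 0.329287

P(X=1) ≈ 0.329287 ≈ 32.93%


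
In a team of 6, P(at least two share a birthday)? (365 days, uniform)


P(all different) = Π(365-i)/365 for i=0..5
= 0.959538
P(match) = 1 - 0.959538 = 0.040462

P ≈ 0.0405 ≈ 4.05%


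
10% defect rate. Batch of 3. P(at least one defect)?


P(all good) = (9/10)^3 = 729/1000
P(≥1 defect) = 271/1000

P = 271/1000 ≈ 27.10%


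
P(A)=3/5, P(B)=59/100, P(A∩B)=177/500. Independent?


P(A)×P(B) = 177/500
P(A∩B) = 177/500
Equal ✓ → Independent

Yes, independent


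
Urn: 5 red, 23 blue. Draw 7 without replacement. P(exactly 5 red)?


Hypergeometric: C(5,5)×C(23,2)/C(28,7)
= 1×253/1184040 = 1/4680

P(X=5) = 1/4680 ≈ 0.02%


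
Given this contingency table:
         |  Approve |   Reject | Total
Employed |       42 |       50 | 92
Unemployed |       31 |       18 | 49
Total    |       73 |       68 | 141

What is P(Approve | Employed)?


P(Approve | Employed) = 42/(42+50) = 42/92 = 21/46

P(Approve|Employed) = 21/46 ≈ 45.65%


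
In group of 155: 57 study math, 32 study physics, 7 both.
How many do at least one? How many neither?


|A∪B| = 57+32-7 = 82
Neither = 155-82 = 73

At least one: 82; Neither: 73


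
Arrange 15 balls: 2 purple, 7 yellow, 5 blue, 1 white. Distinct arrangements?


15!/(2!×7!×5!×1!) = 1081080

1081080


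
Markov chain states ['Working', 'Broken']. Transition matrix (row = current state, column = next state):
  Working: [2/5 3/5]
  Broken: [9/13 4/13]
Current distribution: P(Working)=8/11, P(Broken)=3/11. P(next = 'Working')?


P(next=Working) = Σᵢ P(now=i)×P(i→Working)
= 8/11×2/5 + 3/11×9/13
= 16/55 + 27/143 = 343/715

P = 343/715 ≈ 0.4797


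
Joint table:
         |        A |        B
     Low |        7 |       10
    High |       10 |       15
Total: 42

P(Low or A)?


P(Low∨A) = P(Low) + P(A) - P(Low∧A)
= (17 + 17 - 7)/42 = 27/42 = 9/14

P = 9/14 ≈ 64.29%


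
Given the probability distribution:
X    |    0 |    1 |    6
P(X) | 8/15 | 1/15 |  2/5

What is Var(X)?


E[X] = 37/15
E[X²] = 217/15
Var(X) = E[X²] - (E[X])² = 217/15 - 1369/225 = 1886/225

Var(X) = 1886/225 ≈ 8.3822


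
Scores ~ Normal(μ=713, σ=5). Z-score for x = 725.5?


z = (x - μ)/σ = (725.5 - 713)/5 = 2.5

z = 2.5


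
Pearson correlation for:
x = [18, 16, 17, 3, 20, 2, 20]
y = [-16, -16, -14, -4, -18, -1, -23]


n=7, Σx=96, Σy=-92, Σxy=-1616, Σx²=1682, Σy²=1578
r = (7×(-1616) - 96×(-92))/√((7×1682 - 96²)(7×1578 - (-92)²))
= -2480/√(2558×2582) = -2480/√6604756 ≈ -2480/2569.9720 ≈ -0.9650

r ≈ -0.9650


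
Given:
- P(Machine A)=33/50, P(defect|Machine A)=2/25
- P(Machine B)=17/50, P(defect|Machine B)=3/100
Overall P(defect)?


P(B) = Σ P(B|Aᵢ)×P(Aᵢ)
  2/25×33/50 = 33/625
  3/100×17/50 = 51/5000
Sum = 63/1000

P(defect) = 63/1000 ≈ 6.30%


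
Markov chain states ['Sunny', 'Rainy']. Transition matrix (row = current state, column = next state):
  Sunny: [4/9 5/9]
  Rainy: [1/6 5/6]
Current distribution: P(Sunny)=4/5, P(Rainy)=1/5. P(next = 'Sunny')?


P(next=Sunny) = Σᵢ P(now=i)×P(i→Sunny)
= 4/5×4/9 + 1/5×1/6
= 16/45 + 1/30 = 7/18

P = 7/18 ≈ 0.3889


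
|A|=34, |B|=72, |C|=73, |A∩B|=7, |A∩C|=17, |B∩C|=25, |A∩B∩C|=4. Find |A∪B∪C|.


|A∪B∪C| = 34+72+73-7-17-25+4 = 134

|A∪B∪C| = 134


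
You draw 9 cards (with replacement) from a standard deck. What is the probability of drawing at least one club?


P(not a club) = 39/52 = 3/4
P(none in 9 draws) = (3/4)^9 = 19683/262144
P(≥1 club) = 1 - 19683/262144 = 242461/262144

P = 242461/262144 ≈ 92.49%


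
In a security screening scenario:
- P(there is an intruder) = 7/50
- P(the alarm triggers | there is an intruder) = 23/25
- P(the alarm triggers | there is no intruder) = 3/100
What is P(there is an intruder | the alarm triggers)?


Using Bayes' theorem:
P(A|B) = P(B|A)·P(A) / P(B)

P(the alarm triggers) = 23/25 × 7/50 + 3/100 × 43/50
= 161/1250 + 129/5000 = 773/5000

P(there is an intruder|the alarm triggers) = (161/1250) / (773/5000) = 644/773

P(there is an intruder|the alarm triggers) = 644/773 ≈ 83.31%


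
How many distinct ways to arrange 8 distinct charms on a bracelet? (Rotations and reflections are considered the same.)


Free circular arrangements: rotations and reflections both identified.
(n-1)!/2 = 7!/2 = 5040/2 = 2520

2520


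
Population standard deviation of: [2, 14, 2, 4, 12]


Mean = 34/5
  (2-34/5)²=576/25
  (14-34/5)²=1296/25
  (2-34/5)²=576/25
  (4-34/5)²=196/25
  (12-34/5)²=676/25
Σ(x-μ)² = 664/5
σ² = (664/5)/5 = 664/25

σ = √(664/25) ≈ 5.1536


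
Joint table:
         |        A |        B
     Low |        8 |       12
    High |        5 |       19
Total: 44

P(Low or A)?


P(Low∨A) = P(Low) + P(A) - P(Low∧A)
= (20 + 13 - 8)/44 = 25/44

P = 25/44 ≈ 56.82%


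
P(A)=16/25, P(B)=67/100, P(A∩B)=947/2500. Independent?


P(A)×P(B) = 268/625
P(A∩B) = 947/2500
Not equal → NOT independent

No, not independent


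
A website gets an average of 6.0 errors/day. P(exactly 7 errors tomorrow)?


Poisson(λ=6.0): P(X=7) = e^(-λ)×λ^k/k!
= e^(-6.0) × 6.0^7 / 7!
≈ 0.002478752177 × 279936 / 5040 ≈ 0.137677

P(X=7) ≈ 0.137677 ≈ 13.77%


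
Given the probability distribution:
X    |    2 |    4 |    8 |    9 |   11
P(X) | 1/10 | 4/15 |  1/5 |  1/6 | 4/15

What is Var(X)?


E[X] = 73/10
E[X²] = 1897/30
Var(X) = E[X²] - (E[X])² = 1897/30 - 5329/100 = 2983/300

Var(X) = 2983/300 ≈ 9.9433


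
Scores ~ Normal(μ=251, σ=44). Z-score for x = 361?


z = (x - μ)/σ = (361 - 251)/44 = 2.5

z = 2.5


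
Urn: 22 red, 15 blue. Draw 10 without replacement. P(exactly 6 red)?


Hypergeometric: C(22,6)×C(15,4)/C(37,10)
= 74613×1365/348330136 = 77805/266104

P(X=6) = 77805/266104 ≈ 29.24%


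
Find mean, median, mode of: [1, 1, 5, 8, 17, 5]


Sorted: [1, 1, 5, 5, 8, 17]
Mean = 37/6
Median = 5
Freq: {1: 2, 5: 2, 8: 1, 17: 1}
Mode: [1, 5]

Mean=37/6, Median=5, Mode=[1, 5]


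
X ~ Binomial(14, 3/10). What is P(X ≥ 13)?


P(X ≥ 13) = Σ P(X=i) for i=13..14
P(X=13) = 78121827/50000000000000
P(X=14) = 4782969/100000000000000
Sum = 161026623/100000000000000

P(X ≥ 13) = 161026623/100000000000000 ≈ 0.00%


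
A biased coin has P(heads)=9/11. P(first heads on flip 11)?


Geometric: P(X=11) = (1-p)^(k-1)×p = (2/11)^10×9/11 = 9216/285311670611

P(X=11) = 9216/285311670611 ≈ 0.00%


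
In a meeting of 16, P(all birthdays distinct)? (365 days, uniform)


P(all different) = Π(365-i)/365 for i=0..15
= (365/365)×(364/365)×...×(350/365)
= 0.716396

P ≈ 0.7164 ≈ 71.64%


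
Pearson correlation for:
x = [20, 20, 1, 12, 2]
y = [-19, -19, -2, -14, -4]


n=5, Σx=55, Σy=-58, Σxy=-938, Σx²=949, Σy²=938
r = (5×(-938) - 55×(-58))/√((5×949 - 55²)(5×938 - (-58)²))
= -1500/√(1720×1326) = -1500/√2280720 ≈ -1500/1510.2053 ≈ -0.9932

r ≈ -0.9932


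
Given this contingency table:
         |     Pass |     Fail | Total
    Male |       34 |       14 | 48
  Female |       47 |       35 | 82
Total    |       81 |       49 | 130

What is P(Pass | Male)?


P(Pass | Male) = 34/(34+14) = 34/48 = 17/24

P(Pass|Male) = 17/24 ≈ 70.83%


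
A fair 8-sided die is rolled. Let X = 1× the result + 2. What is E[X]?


E[die] = (1+8)/2 = 9/2
E[X] = 1×9/2 + 2 = 13/2

E[X] = 13/2


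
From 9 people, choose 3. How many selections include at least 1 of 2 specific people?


Complement: C(9,3) - C(7,3) = 84 - 35 = 49

49


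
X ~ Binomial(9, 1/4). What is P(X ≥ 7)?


P(X ≥ 7) = Σ P(X=i) for i=7..9
P(X=7) = 81/65536
P(X=8) = 27/262144
P(X=9) = 1/262144
Sum = 11/8192

P(X ≥ 7) = 11/8192 ≈ 0.13%


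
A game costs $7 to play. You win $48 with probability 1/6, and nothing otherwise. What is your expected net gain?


E[gain] = (48-7)×1/6 + (-7)×5/6
= 41/6 - 35/6 = 1

Expected net gain = $1 ≈ $1.00


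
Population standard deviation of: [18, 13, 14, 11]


Mean = 56/4 = 14
  (18-14)²=16
  (13-14)²=1
  (14-14)²=0
  (11-14)²=9
Σ(x-μ)² = 26
σ² = 26/4 = 13/2

σ = √(13/2) ≈ 2.5495


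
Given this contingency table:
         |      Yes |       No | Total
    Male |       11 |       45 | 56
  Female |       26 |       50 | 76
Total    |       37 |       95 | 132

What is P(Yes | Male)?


P(Yes | Male) = 11/(11+45) = 11/56

P(Yes|Male) = 11/56 ≈ 19.64%


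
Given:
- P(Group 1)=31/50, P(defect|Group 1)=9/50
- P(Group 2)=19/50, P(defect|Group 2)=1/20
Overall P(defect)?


P(B) = Σ P(B|Aᵢ)×P(Aᵢ)
  9/50×31/50 = 279/2500
  1/20×19/50 = 19/1000
Sum = 653/5000

P(defect) = 653/5000 ≈ 13.06%


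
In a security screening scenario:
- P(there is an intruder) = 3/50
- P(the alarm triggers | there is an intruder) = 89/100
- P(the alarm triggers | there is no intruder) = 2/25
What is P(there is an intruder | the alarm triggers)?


Using Bayes' theorem:
P(A|B) = P(B|A)·P(A) / P(B)

P(the alarm triggers) = 89/100 × 3/50 + 2/25 × 47/50
= 267/5000 + 47/625 = 643/5000

P(there is an intruder|the alarm triggers) = (267/5000) / (643/5000) = 267/643

P(there is an intruder|the alarm triggers) = 267/643 ≈ 41.52%


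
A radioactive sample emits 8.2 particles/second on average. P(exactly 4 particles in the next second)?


Poisson(λ=8.2): P(X=4) = e^(-λ)×λ^k/k!
= e^(-8.2) × 8.2^4 / 4!
≈ 0.00027465357 × 4521.2176 / 24 ≈ 0.051740

P(X=4) ≈ 0.051740 ≈ 5.17%


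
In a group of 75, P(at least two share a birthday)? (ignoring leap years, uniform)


P(all different) = Π(365-i)/365 for i=0..74
= 0.000280
P(match) = 1 - 0.000280 = 0.999720

P ≈ 0.9997 ≈ 99.97%


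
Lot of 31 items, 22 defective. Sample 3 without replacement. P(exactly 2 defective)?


Hypergeometric: C(22,2)×C(9,1)/C(31,3)
= 231×9/4495 = 2079/4495

P(X=2) = 2079/4495 ≈ 46.25%


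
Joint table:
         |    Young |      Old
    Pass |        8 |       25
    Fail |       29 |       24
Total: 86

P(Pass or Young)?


P(Pass∨Young) = P(Pass) + P(Young) - P(Pass∧Young)
= (33 + 37 - 8)/86 = 62/86 = 31/43

P = 31/43 ≈ 72.09%


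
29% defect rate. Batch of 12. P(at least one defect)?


P(all good) = (71/100)^12 = 16409682740640811134241/1000000000000000000000000
P(≥1 defect) = 983590317259359188865759/1000000000000000000000000

P = 983590317259359188865759/1000000000000000000000000 ≈ 98.36%


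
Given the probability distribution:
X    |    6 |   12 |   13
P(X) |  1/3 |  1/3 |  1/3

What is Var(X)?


E[X] = 31/3
E[X²] = 349/3
Var(X) = E[X²] - (E[X])² = 349/3 - 961/9 = 86/9

Var(X) = 86/9 ≈ 9.5556


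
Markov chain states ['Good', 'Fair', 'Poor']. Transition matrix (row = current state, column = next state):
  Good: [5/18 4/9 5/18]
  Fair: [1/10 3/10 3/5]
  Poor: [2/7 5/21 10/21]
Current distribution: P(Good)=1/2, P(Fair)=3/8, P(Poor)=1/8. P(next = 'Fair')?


P(next=Fair) = Σᵢ P(now=i)×P(i→Fair)
= 1/2×4/9 + 3/8×3/10 + 1/8×5/21
= 2/9 + 9/80 + 5/168 = 1837/5040

P = 1837/5040 ≈ 0.3645


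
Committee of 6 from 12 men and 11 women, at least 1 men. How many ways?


Count by #men:
  1M,5W: C(12,1)×C(11,5)=5544
  2M,4W: C(12,2)×C(11,4)=21780
  3M,3W: C(12,3)×C(11,3)=36300
  4M,2W: C(12,4)×C(11,2)=27225
  5M,1W: C(12,5)×C(11,1)=8712
  6M,0W: C(12,6)×C(11,0)=924
Total = 100485

100485


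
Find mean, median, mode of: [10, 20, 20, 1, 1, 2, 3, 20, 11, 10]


Sorted: [1, 1, 2, 3, 10, 10, 11, 20, 20, 20]
Mean = 98/10 = 49/5
Median = 10
Freq: {10: 2, 20: 3, 1: 2, 2: 1, 3: 1, 11: 1}
Mode: [20]

Mean=49/5, Median=10, Mode=20


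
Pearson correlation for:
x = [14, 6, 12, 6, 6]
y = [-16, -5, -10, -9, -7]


n=5, Σx=44, Σy=-47, Σxy=-470, Σx²=448, Σy²=511
r = (5×(-470) - 44×(-47))/√((5×448 - 44²)(5×511 - (-47)²))
= -282/√(304×346) = -282/√105184 ≈ -282/324.3208 ≈ -0.8695

r ≈ -0.8695


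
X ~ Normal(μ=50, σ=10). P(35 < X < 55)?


z₁=(35-50)/10=-1.5, z₂=(55-50)/10=0.5
P = Φ(0.5) - Φ(-1.5) = 0.691462 - 0.066807 = 0.624655 ≈ 0.6247

P(35 < X < 55) ≈ 0.6247


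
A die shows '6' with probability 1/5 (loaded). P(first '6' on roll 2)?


Geometric: P(X=2) = (1-p)^(k-1)×p = (4/5)^1×1/5 = 4/25

P(X=2) = 4/25 ≈ 16.00%


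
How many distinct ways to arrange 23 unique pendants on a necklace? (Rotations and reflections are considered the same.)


Free circular arrangements: rotations and reflections both identified.
(n-1)!/2 = 22!/2 = 1124000727777607680000/2 = 562000363888803840000

562000363888803840000


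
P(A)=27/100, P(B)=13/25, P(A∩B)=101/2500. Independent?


P(A)×P(B) = 351/2500
P(A∩B) = 101/2500
Not equal → NOT independent

No, not independent


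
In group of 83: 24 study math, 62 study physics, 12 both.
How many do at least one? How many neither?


|A∪B| = 24+62-12 = 74
Neither = 83-74 = 9

At least one: 74; Neither: 9


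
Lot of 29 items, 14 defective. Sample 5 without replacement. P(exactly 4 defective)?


Hypergeometric: C(14,4)×C(15,1)/C(29,5)
= 1001×15/118755 = 11/87

P(X=4) = 11/87 ≈ 12.64%


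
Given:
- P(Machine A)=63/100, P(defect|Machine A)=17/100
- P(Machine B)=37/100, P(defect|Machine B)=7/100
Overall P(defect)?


P(B) = Σ P(B|Aᵢ)×P(Aᵢ)
  17/100×63/100 = 1071/10000
  7/100×37/100 = 259/10000
Sum = 133/1000

P(defect) = 133/1000 ≈ 13.30%


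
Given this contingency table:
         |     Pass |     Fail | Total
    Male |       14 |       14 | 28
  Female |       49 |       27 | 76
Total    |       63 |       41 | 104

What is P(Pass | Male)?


P(Pass | Male) = 14/(14+14) = 14/28 = 1/2

P(Pass|Male) = 1/2 ≈ 50.00%


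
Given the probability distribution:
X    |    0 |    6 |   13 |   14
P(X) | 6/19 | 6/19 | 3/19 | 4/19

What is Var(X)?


E[X] = 131/19
E[X²] = 1507/19
Var(X) = E[X²] - (E[X])² = 1507/19 - 17161/361 = 11472/361

Var(X) = 11472/361 ≈ 31.7784


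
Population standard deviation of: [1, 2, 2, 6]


Mean = 11/4
  (1-11/4)²=49/16
  (2-11/4)²=9/16
  (2-11/4)²=9/16
  (6-11/4)²=169/16
Σ(x-μ)² = 59/4
σ² = (59/4)/4 = 59/16

σ = √(59/16) ≈ 1.9203


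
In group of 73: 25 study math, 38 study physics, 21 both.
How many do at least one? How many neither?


|A∪B| = 25+38-21 = 42
Neither = 73-42 = 31

At least one: 42; Neither: 31


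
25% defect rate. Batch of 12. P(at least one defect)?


P(all good) = (3/4)^12 = 531441/16777216
P(≥1 defect) = 16245775/16777216

P = 16245775/16777216 ≈ 96.83%


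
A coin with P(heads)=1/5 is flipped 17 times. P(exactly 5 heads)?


Binomial: P(X=5) = C(17,5)×p^5×(1-p)^12
= 6188 × 1/3125 × 16777216/244140625 = 103817412608/762939453125

P(X=5) = 103817412608/762939453125 ≈ 13.61%


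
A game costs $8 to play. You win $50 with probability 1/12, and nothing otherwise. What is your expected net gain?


E[gain] = (50-8)×1/12 + (-8)×11/12
= 7/2 - 22/3 = -23/6

Expected net gain = $-23/6 ≈ $-3.83


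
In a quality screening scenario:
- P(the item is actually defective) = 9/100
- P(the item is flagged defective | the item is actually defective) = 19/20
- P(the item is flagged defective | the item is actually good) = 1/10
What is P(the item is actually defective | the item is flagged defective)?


Using Bayes' theorem:
P(A|B) = P(B|A)·P(A) / P(B)

P(the item is flagged defective) = 19/20 × 9/100 + 1/10 × 91/100
= 171/2000 + 91/1000 = 353/2000

P(the item is actually defective|the item is flagged defective) = (171/2000) / (353/2000) = 171/353

P(the item is actually defective|the item is flagged defective) = 171/353 ≈ 48.44%


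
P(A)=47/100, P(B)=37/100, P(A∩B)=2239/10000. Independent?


P(A)×P(B) = 1739/10000
P(A∩B) = 2239/10000
Not equal → NOT independent

No, not independent


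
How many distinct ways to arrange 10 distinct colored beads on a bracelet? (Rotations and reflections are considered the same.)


Free circular arrangements: rotations and reflections both identified.
(n-1)!/2 = 9!/2 = 362880/2 = 181440

181440


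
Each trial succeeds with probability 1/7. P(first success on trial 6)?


Geometric: P(X=6) = (1-p)^(k-1)×p = (6/7)^5×1/7 = 7776/117649

P(X=6) = 7776/117649 ≈ 6.61%


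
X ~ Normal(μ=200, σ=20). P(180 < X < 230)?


z₁=(180-200)/20=-1.0, z₂=(230-200)/20=1.5
P = Φ(1.5) - Φ(-1.0) = 0.933193 - 0.158655 = 0.774538 ≈ 0.7745

P(180 < X < 230) ≈ 0.7745


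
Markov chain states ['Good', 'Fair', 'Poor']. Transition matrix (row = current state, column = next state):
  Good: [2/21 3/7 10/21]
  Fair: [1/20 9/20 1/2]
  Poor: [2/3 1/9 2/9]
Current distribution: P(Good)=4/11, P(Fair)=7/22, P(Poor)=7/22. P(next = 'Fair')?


P(next=Fair) = Σᵢ P(now=i)×P(i→Fair)
= 4/11×3/7 + 7/22×9/20 + 7/22×1/9
= 12/77 + 63/440 + 7/198 = 9269/27720

P = 9269/27720 ≈ 0.3344


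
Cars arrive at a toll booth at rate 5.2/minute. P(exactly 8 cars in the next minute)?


Poisson(λ=5.2): P(X=8) = e^(-λ)×λ^k/k!
= e^(-5.2) × 5.2^8 / 8!
≈ 0.005516564421 × 534597.285315 / 40320 ≈ 0.073143

P(X=8) ≈ 0.073143 ≈ 7.31%


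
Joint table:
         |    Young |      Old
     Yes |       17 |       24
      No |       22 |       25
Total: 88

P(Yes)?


P(Yes) = (17+24)/88 = 41/88

P(Yes) = 41/88 ≈ 46.59%


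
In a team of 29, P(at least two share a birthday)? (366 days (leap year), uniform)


P(all different) = Π(366-i)/366 for i=0..28
= 0.320056
P(match) = 1 - 0.320056 = 0.679944

P ≈ 0.6799 ≈ 67.99%


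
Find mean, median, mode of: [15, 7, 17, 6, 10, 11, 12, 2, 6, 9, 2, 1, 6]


Sorted: [1, 2, 2, 6, 6, 6, 7, 9, 10, 11, 12, 15, 17]
Mean = 104/13 = 8
Median = 7
Freq: {15: 1, 7: 1, 17: 1, 6: 3, 10: 1, 11: 1, 12: 1, 2: 2, 9: 1, 1: 1}
Mode: [6]

Mean=8, Median=7, Mode=6


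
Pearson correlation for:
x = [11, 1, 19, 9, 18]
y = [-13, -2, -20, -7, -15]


n=5, Σx=58, Σy=-57, Σxy=-858, Σx²=888, Σy²=847
r = (5×(-858) - 58×(-57))/√((5×888 - 58²)(5×847 - (-57)²))
= -984/√(1076×986) = -984/√1060936 ≈ -984/1030.0175 ≈ -0.9553

r ≈ -0.9553


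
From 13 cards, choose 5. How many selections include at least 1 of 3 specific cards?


Complement: C(13,5) - C(10,5) = 1287 - 252 = 1035

1035


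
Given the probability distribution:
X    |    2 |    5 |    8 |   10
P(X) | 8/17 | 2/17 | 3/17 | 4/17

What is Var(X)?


E[X] = 90/17
E[X²] = 674/17
Var(X) = E[X²] - (E[X])² = 674/17 - 8100/289 = 3358/289

Var(X) = 3358/289 ≈ 11.6194


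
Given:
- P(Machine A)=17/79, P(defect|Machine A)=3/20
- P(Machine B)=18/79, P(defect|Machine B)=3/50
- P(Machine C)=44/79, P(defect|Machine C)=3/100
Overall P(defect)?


P(B) = Σ P(B|Aᵢ)×P(Aᵢ)
  3/20×17/79 = 51/1580
  3/50×18/79 = 27/1975
  3/100×44/79 = 33/1975
Sum = 99/1580

P(defect) = 99/1580 ≈ 6.27%


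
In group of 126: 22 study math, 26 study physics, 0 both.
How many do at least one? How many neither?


|A∪B| = 22+26-0 = 48
Neither = 126-48 = 78

At least one: 48; Neither: 78


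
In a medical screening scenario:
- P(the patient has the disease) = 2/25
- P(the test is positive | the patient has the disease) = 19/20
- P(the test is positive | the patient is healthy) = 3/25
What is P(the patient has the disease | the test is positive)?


Using Bayes' theorem:
P(A|B) = P(B|A)·P(A) / P(B)

P(the test is positive) = 19/20 × 2/25 + 3/25 × 23/25
= 19/250 + 69/625 = 233/1250

P(the patient has the disease|the test is positive) = (19/250) / (233/1250) = 95/233

P(the patient has the disease|the test is positive) = 95/233 ≈ 40.77%
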